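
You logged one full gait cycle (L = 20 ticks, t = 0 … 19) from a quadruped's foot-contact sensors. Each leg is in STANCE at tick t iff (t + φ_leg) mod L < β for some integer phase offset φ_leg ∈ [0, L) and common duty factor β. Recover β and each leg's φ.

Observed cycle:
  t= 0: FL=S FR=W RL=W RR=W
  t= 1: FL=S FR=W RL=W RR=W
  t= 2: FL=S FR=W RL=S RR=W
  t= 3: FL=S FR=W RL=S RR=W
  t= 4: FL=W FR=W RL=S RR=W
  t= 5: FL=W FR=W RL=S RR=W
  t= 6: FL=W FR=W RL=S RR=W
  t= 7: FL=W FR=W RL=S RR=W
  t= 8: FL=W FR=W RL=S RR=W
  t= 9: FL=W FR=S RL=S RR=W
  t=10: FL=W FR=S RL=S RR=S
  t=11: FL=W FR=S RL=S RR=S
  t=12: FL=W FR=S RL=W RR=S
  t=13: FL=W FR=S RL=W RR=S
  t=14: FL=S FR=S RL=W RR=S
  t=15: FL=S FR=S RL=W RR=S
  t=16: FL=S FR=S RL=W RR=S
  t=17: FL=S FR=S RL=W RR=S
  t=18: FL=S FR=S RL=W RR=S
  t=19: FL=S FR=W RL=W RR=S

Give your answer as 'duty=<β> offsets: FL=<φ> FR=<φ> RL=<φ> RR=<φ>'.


duty β = stance ticks per leg = 10
FL: stance ticks = 10; W→S at t=14 → φ=6
FR: stance ticks = 10; W→S at t=9 → φ=11
RL: stance ticks = 10; W→S at t=2 → φ=18
RR: stance ticks = 10; W→S at t=10 → φ=10

duty=10 offsets: FL=6 FR=11 RL=18 RR=10


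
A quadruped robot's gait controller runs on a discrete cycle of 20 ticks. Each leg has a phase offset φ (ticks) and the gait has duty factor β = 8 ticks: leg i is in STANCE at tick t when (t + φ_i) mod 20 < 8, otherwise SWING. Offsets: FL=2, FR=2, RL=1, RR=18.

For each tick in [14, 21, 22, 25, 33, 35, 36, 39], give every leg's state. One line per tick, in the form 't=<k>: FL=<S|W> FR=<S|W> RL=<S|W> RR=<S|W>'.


t=14: FL=W FR=W RL=W RR=W
t=21: FL=S FR=S RL=S RR=W
t=22: FL=S FR=S RL=S RR=S
t=25: FL=S FR=S RL=S RR=S
t=33: FL=W FR=W RL=W RR=W
t=35: FL=W FR=W RL=W RR=W
t=36: FL=W FR=W RL=W RR=W
t=39: FL=S FR=S RL=S RR=W

t=14: phase=(16,16,15,12) vs β=8 → FL=W FR=W RL=W RR=W
t=21: phase=(3,3,2,19) vs β=8 → FL=S FR=S RL=S RR=W
t=22: phase=(4,4,3,0) vs β=8 → FL=S FR=S RL=S RR=S
t=25: phase=(7,7,6,3) vs β=8 → FL=S FR=S RL=S RR=S
t=33: phase=(15,15,14,11) vs β=8 → FL=W FR=W RL=W RR=W
t=35: phase=(17,17,16,13) vs β=8 → FL=W FR=W RL=W RR=W
t=36: phase=(18,18,17,14) vs β=8 → FL=W FR=W RL=W RR=W
t=39: phase=(1,1,0,17) vs β=8 → FL=S FR=S RL=S RR=W


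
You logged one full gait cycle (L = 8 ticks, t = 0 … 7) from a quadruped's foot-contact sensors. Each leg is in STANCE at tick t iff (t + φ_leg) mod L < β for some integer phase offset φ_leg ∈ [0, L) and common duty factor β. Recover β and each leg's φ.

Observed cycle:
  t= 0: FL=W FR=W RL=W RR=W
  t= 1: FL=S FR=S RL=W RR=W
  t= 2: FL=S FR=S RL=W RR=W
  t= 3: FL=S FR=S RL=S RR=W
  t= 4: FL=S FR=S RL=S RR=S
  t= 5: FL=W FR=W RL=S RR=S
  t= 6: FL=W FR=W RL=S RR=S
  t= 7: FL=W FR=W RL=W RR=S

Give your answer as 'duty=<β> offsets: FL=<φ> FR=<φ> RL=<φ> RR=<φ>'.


duty=4 offsets: FL=7 FR=7 RL=5 RR=4

duty β = stance ticks per leg = 4
FL: stance ticks = 4; W→S at t=1 → φ=7
FR: stance ticks = 4; W→S at t=1 → φ=7
RL: stance ticks = 4; W→S at t=3 → φ=5
RR: stance ticks = 4; W→S at t=4 → φ=4


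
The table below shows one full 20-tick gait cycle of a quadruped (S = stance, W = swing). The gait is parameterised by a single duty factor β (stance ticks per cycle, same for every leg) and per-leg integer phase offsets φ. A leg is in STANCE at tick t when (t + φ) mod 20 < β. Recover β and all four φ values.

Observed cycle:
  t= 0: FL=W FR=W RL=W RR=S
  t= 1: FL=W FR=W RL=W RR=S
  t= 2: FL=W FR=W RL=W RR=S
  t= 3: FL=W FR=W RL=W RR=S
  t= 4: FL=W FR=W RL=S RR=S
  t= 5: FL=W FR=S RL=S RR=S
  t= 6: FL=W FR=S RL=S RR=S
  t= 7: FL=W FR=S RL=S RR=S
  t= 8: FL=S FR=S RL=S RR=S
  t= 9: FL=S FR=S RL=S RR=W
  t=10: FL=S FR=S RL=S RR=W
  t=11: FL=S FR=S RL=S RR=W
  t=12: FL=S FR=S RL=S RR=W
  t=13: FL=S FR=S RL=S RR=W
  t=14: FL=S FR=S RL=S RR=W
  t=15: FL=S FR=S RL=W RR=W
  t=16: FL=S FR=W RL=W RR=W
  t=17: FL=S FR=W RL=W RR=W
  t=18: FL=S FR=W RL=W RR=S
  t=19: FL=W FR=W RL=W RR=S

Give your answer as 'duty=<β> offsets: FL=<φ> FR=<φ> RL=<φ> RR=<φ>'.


duty=11 offsets: FL=12 FR=15 RL=16 RR=2

duty β = stance ticks per leg = 11
FL: stance ticks = 11; W→S at t=8 → φ=12
FR: stance ticks = 11; W→S at t=5 → φ=15
RL: stance ticks = 11; W→S at t=4 → φ=16
RR: stance ticks = 11; W→S at t=18 → φ=2


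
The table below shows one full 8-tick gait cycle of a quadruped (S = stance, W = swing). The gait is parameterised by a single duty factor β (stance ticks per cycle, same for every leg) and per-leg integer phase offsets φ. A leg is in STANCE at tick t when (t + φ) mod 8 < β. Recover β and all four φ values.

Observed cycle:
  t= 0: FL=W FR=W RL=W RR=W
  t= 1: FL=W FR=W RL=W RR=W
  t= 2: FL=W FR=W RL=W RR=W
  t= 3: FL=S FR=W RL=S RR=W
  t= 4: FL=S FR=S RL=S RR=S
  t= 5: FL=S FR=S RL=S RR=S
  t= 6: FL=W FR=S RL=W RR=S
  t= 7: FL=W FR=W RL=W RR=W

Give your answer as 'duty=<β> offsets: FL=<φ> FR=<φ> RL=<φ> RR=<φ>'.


duty β = stance ticks per leg = 3
FL: stance ticks = 3; W→S at t=3 → φ=5
FR: stance ticks = 3; W→S at t=4 → φ=4
RL: stance ticks = 3; W→S at t=3 → φ=5
RR: stance ticks = 3; W→S at t=4 → φ=4

duty=3 offsets: FL=5 FR=4 RL=5 RR=4


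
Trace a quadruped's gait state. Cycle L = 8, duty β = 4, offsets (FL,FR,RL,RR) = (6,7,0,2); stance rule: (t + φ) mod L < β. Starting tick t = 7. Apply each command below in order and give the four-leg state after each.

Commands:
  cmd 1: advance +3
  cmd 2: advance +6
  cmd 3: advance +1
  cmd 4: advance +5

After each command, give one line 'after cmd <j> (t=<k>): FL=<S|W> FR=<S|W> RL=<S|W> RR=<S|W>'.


after cmd 1 (t=10): FL=S FR=S RL=S RR=W
after cmd 2 (t=16): FL=W FR=W RL=S RR=S
after cmd 3 (t=17): FL=W FR=S RL=S RR=S
after cmd 4 (t=22): FL=W FR=W RL=W RR=S

start t=7: FL=W FR=W RL=W RR=S
cmd 1: advance +3 → t=10, phase=(0,1,2,4) → FL=S FR=S RL=S RR=W
cmd 2: advance +6 → t=16, phase=(6,7,0,2) → FL=W FR=W RL=S RR=S
cmd 3: advance +1 → t=17, phase=(7,0,1,3) → FL=W FR=S RL=S RR=S
cmd 4: advance +5 → t=22, phase=(4,5,6,0) → FL=W FR=W RL=W RR=S


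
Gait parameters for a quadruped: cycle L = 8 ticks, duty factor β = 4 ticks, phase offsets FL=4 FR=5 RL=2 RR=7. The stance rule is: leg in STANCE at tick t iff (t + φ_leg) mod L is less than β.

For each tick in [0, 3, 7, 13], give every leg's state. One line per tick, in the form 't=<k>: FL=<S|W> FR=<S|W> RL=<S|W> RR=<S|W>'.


t=0: phase=(4,5,2,7) vs β=4 → FL=W FR=W RL=S RR=W
t=3: phase=(7,0,5,2) vs β=4 → FL=W FR=S RL=W RR=S
t=7: phase=(3,4,1,6) vs β=4 → FL=S FR=W RL=S RR=W
t=13: phase=(1,2,7,4) vs β=4 → FL=S FR=S RL=W RR=W

t=0: FL=W FR=W RL=S RR=W
t=3: FL=W FR=S RL=W RR=S
t=7: FL=S FR=W RL=S RR=W
t=13: FL=S FR=S RL=W RR=W


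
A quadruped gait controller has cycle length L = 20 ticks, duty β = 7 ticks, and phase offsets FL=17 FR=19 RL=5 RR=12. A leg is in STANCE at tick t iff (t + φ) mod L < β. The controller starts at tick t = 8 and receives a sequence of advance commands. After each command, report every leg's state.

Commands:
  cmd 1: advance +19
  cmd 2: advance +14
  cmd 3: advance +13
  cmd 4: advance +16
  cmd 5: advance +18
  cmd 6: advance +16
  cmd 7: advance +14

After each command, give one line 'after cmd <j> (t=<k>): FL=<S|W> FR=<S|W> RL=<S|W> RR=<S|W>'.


start t=8: FL=S FR=W RL=W RR=S
cmd 1: advance +19 → t=27, phase=(4,6,12,19) → FL=S FR=S RL=W RR=W
cmd 2: advance +14 → t=41, phase=(18,0,6,13) → FL=W FR=S RL=S RR=W
cmd 3: advance +13 → t=54, phase=(11,13,19,6) → FL=W FR=W RL=W RR=S
cmd 4: advance +16 → t=70, phase=(7,9,15,2) → FL=W FR=W RL=W RR=S
cmd 5: advance +18 → t=88, phase=(5,7,13,0) → FL=S FR=W RL=W RR=S
cmd 6: advance +16 → t=104, phase=(1,3,9,16) → FL=S FR=S RL=W RR=W
cmd 7: advance +14 → t=118, phase=(15,17,3,10) → FL=W FR=W RL=S RR=W

after cmd 1 (t=27): FL=S FR=S RL=W RR=W
after cmd 2 (t=41): FL=W FR=S RL=S RR=W
after cmd 3 (t=54): FL=W FR=W RL=W RR=S
after cmd 4 (t=70): FL=W FR=W RL=W RR=S
after cmd 5 (t=88): FL=S FR=W RL=W RR=S
after cmd 6 (t=104): FL=S FR=S RL=W RR=W
after cmd 7 (t=118): FL=W FR=W RL=S RR=W


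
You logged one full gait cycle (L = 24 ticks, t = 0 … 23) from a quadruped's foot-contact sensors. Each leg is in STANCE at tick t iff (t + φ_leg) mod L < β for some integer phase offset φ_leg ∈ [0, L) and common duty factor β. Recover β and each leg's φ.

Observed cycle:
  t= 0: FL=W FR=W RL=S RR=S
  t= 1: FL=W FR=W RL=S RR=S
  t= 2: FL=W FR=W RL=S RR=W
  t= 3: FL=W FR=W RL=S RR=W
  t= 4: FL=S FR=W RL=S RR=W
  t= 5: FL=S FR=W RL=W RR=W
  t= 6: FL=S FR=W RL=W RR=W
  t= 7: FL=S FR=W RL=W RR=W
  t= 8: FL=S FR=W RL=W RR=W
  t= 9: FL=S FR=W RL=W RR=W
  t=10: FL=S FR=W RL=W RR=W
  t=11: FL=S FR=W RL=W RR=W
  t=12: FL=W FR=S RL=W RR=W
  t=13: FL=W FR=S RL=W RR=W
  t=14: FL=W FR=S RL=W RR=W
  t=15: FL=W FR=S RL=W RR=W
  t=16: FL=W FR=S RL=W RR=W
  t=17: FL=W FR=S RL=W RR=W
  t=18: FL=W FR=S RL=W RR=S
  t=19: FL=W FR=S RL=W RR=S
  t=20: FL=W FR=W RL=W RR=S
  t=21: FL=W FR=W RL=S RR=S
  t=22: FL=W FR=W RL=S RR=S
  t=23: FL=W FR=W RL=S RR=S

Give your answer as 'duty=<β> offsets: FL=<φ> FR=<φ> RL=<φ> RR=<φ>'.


duty β = stance ticks per leg = 8
FL: stance ticks = 8; W→S at t=4 → φ=20
FR: stance ticks = 8; W→S at t=12 → φ=12
RL: stance ticks = 8; W→S at t=21 → φ=3
RR: stance ticks = 8; W→S at t=18 → φ=6

duty=8 offsets: FL=20 FR=12 RL=3 RR=6


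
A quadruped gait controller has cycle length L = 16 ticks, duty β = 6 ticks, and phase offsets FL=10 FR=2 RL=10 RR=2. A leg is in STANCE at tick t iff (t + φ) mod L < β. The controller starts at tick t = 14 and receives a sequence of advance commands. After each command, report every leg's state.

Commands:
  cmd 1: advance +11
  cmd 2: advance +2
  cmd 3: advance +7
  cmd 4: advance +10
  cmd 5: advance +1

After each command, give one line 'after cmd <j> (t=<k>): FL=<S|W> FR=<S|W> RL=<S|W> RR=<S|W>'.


after cmd 1 (t=25): FL=S FR=W RL=S RR=W
after cmd 2 (t=27): FL=S FR=W RL=S RR=W
after cmd 3 (t=34): FL=W FR=S RL=W RR=S
after cmd 4 (t=44): FL=W FR=W RL=W RR=W
after cmd 5 (t=45): FL=W FR=W RL=W RR=W

start t=14: FL=W FR=S RL=W RR=S
cmd 1: advance +11 → t=25, phase=(3,11,3,11) → FL=S FR=W RL=S RR=W
cmd 2: advance +2 → t=27, phase=(5,13,5,13) → FL=S FR=W RL=S RR=W
cmd 3: advance +7 → t=34, phase=(12,4,12,4) → FL=W FR=S RL=W RR=S
cmd 4: advance +10 → t=44, phase=(6,14,6,14) → FL=W FR=W RL=W RR=W
cmd 5: advance +1 → t=45, phase=(7,15,7,15) → FL=W FR=W RL=W RR=W


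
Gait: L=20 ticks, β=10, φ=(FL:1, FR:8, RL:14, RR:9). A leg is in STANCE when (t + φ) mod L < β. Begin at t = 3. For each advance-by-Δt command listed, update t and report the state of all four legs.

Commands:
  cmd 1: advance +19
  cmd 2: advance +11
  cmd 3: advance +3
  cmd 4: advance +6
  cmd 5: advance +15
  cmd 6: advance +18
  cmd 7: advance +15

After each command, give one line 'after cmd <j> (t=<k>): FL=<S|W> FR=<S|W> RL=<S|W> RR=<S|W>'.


start t=3: FL=S FR=W RL=W RR=W
cmd 1: advance +19 → t=22, phase=(3,10,16,11) → FL=S FR=W RL=W RR=W
cmd 2: advance +11 → t=33, phase=(14,1,7,2) → FL=W FR=S RL=S RR=S
cmd 3: advance +3 → t=36, phase=(17,4,10,5) → FL=W FR=S RL=W RR=S
cmd 4: advance +6 → t=42, phase=(3,10,16,11) → FL=S FR=W RL=W RR=W
cmd 5: advance +15 → t=57, phase=(18,5,11,6) → FL=W FR=S RL=W RR=S
cmd 6: advance +18 → t=75, phase=(16,3,9,4) → FL=W FR=S RL=S RR=S
cmd 7: advance +15 → t=90, phase=(11,18,4,19) → FL=W FR=W RL=S RR=W

after cmd 1 (t=22): FL=S FR=W RL=W RR=W
after cmd 2 (t=33): FL=W FR=S RL=S RR=S
after cmd 3 (t=36): FL=W FR=S RL=W RR=S
after cmd 4 (t=42): FL=S FR=W RL=W RR=W
after cmd 5 (t=57): FL=W FR=S RL=W RR=S
after cmd 6 (t=75): FL=W FR=S RL=S RR=S
after cmd 7 (t=90): FL=W FR=W RL=S RR=W


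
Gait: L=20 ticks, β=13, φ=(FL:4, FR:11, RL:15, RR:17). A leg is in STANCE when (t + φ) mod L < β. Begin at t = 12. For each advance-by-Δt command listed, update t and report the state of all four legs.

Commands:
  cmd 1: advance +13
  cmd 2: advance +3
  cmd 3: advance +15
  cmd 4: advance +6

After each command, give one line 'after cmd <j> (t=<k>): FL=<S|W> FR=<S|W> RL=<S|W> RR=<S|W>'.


after cmd 1 (t=25): FL=S FR=W RL=S RR=S
after cmd 2 (t=28): FL=S FR=W RL=S RR=S
after cmd 3 (t=43): FL=S FR=W RL=W RR=S
after cmd 4 (t=49): FL=W FR=S RL=S RR=S

start t=12: FL=W FR=S RL=S RR=S
cmd 1: advance +13 → t=25, phase=(9,16,0,2) → FL=S FR=W RL=S RR=S
cmd 2: advance +3 → t=28, phase=(12,19,3,5) → FL=S FR=W RL=S RR=S
cmd 3: advance +15 → t=43, phase=(7,14,18,0) → FL=S FR=W RL=W RR=S
cmd 4: advance +6 → t=49, phase=(13,0,4,6) → FL=W FR=S RL=S RR=S


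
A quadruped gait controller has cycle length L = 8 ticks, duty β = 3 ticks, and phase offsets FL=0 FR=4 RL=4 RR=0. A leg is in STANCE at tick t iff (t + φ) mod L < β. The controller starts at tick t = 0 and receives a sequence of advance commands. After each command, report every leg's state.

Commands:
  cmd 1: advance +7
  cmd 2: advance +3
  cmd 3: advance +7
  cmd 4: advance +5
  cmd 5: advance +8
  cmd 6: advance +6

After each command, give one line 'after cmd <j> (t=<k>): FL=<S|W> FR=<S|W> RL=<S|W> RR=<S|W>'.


start t=0: FL=S FR=W RL=W RR=S
cmd 1: advance +7 → t=7, phase=(7,3,3,7) → FL=W FR=W RL=W RR=W
cmd 2: advance +3 → t=10, phase=(2,6,6,2) → FL=S FR=W RL=W RR=S
cmd 3: advance +7 → t=17, phase=(1,5,5,1) → FL=S FR=W RL=W RR=S
cmd 4: advance +5 → t=22, phase=(6,2,2,6) → FL=W FR=S RL=S RR=W
cmd 5: advance +8 → t=30, phase=(6,2,2,6) → FL=W FR=S RL=S RR=W
cmd 6: advance +6 → t=36, phase=(4,0,0,4) → FL=W FR=S RL=S RR=W

after cmd 1 (t=7): FL=W FR=W RL=W RR=W
after cmd 2 (t=10): FL=S FR=W RL=W RR=S
after cmd 3 (t=17): FL=S FR=W RL=W RR=S
after cmd 4 (t=22): FL=W FR=S RL=S RR=W
after cmd 5 (t=30): FL=W FR=S RL=S RR=W
after cmd 6 (t=36): FL=W FR=S RL=S RR=W


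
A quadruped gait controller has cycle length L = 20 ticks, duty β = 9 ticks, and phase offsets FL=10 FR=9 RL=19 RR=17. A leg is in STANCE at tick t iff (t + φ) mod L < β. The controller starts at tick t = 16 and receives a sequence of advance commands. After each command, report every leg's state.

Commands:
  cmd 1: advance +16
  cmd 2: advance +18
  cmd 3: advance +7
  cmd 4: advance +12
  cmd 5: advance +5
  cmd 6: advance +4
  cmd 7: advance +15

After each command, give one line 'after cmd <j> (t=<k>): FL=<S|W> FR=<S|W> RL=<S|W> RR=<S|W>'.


start t=16: FL=S FR=S RL=W RR=W
cmd 1: advance +16 → t=32, phase=(2,1,11,9) → FL=S FR=S RL=W RR=W
cmd 2: advance +18 → t=50, phase=(0,19,9,7) → FL=S FR=W RL=W RR=S
cmd 3: advance +7 → t=57, phase=(7,6,16,14) → FL=S FR=S RL=W RR=W
cmd 4: advance +12 → t=69, phase=(19,18,8,6) → FL=W FR=W RL=S RR=S
cmd 5: advance +5 → t=74, phase=(4,3,13,11) → FL=S FR=S RL=W RR=W
cmd 6: advance +4 → t=78, phase=(8,7,17,15) → FL=S FR=S RL=W RR=W
cmd 7: advance +15 → t=93, phase=(3,2,12,10) → FL=S FR=S RL=W RR=W

after cmd 1 (t=32): FL=S FR=S RL=W RR=W
after cmd 2 (t=50): FL=S FR=W RL=W RR=S
after cmd 3 (t=57): FL=S FR=S RL=W RR=W
after cmd 4 (t=69): FL=W FR=W RL=S RR=S
after cmd 5 (t=74): FL=S FR=S RL=W RR=W
after cmd 6 (t=78): FL=S FR=S RL=W RR=W
after cmd 7 (t=93): FL=S FR=S RL=W RR=W


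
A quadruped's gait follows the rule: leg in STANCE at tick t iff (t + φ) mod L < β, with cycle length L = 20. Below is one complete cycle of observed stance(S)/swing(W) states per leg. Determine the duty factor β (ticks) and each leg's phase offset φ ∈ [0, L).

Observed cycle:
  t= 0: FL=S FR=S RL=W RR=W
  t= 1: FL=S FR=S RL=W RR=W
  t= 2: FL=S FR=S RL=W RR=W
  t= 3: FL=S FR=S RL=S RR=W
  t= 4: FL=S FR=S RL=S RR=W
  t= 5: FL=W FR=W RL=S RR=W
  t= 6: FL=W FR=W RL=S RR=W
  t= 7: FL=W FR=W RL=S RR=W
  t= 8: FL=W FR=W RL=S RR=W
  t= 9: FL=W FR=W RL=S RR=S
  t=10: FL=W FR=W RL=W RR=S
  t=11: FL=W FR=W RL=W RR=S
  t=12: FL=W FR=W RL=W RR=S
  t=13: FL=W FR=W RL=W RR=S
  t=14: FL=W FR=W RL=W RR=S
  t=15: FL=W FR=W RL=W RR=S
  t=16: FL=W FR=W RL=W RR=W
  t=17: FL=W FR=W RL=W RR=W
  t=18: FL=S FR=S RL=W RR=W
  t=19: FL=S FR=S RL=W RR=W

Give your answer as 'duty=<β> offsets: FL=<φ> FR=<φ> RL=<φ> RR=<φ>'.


duty=7 offsets: FL=2 FR=2 RL=17 RR=11

duty β = stance ticks per leg = 7
FL: stance ticks = 7; W→S at t=18 → φ=2
FR: stance ticks = 7; W→S at t=18 → φ=2
RL: stance ticks = 7; W→S at t=3 → φ=17
RR: stance ticks = 7; W→S at t=9 → φ=11


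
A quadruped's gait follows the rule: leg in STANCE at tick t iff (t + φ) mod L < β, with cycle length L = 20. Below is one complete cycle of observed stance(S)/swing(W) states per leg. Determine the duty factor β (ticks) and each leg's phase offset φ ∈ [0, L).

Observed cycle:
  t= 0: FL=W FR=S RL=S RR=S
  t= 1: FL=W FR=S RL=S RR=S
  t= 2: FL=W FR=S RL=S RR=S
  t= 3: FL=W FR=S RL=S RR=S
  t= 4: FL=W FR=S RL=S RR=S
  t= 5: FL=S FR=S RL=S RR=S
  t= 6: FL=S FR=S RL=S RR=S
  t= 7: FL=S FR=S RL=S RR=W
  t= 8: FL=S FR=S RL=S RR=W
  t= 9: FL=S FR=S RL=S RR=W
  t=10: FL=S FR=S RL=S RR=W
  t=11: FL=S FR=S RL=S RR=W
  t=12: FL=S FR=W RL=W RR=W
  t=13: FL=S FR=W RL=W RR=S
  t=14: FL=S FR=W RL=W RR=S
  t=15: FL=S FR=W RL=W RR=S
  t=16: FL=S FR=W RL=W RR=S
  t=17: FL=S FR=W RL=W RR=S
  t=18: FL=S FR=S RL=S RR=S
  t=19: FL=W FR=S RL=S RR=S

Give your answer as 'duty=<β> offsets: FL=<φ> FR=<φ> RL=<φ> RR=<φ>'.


duty=14 offsets: FL=15 FR=2 RL=2 RR=7

duty β = stance ticks per leg = 14
FL: stance ticks = 14; W→S at t=5 → φ=15
FR: stance ticks = 14; W→S at t=18 → φ=2
RL: stance ticks = 14; W→S at t=18 → φ=2
RR: stance ticks = 14; W→S at t=13 → φ=7


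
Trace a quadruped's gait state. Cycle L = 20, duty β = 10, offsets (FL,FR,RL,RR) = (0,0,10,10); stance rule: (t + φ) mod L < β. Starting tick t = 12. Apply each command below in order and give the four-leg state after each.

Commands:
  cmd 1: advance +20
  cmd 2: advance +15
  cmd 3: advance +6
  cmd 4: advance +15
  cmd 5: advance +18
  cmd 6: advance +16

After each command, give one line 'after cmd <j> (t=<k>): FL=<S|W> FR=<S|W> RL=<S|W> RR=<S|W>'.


start t=12: FL=W FR=W RL=S RR=S
cmd 1: advance +20 → t=32, phase=(12,12,2,2) → FL=W FR=W RL=S RR=S
cmd 2: advance +15 → t=47, phase=(7,7,17,17) → FL=S FR=S RL=W RR=W
cmd 3: advance +6 → t=53, phase=(13,13,3,3) → FL=W FR=W RL=S RR=S
cmd 4: advance +15 → t=68, phase=(8,8,18,18) → FL=S FR=S RL=W RR=W
cmd 5: advance +18 → t=86, phase=(6,6,16,16) → FL=S FR=S RL=W RR=W
cmd 6: advance +16 → t=102, phase=(2,2,12,12) → FL=S FR=S RL=W RR=W

after cmd 1 (t=32): FL=W FR=W RL=S RR=S
after cmd 2 (t=47): FL=S FR=S RL=W RR=W
after cmd 3 (t=53): FL=W FR=W RL=S RR=S
after cmd 4 (t=68): FL=S FR=S RL=W RR=W
after cmd 5 (t=86): FL=S FR=S RL=W RR=W
after cmd 6 (t=102): FL=S FR=S RL=W RR=W


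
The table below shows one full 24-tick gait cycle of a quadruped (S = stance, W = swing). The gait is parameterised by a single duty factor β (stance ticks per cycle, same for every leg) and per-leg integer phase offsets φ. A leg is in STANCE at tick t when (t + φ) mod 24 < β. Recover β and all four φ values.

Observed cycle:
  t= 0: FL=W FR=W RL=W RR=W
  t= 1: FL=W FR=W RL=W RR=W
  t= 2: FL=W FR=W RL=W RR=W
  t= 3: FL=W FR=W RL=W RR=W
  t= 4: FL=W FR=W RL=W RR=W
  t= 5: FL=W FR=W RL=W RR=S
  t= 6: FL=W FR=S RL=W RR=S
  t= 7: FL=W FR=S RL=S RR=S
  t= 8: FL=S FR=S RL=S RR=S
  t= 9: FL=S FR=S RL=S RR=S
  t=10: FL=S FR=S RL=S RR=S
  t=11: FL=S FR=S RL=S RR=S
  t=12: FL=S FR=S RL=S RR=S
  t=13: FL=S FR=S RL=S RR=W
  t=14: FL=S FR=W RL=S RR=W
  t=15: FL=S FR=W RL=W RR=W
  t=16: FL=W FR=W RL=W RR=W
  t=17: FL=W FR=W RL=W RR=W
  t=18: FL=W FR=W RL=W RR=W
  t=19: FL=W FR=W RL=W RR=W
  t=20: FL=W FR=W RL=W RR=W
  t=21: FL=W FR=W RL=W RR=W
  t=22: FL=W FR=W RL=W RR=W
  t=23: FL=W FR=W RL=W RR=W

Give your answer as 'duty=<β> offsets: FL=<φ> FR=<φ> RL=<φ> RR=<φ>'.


duty=8 offsets: FL=16 FR=18 RL=17 RR=19

duty β = stance ticks per leg = 8
FL: stance ticks = 8; W→S at t=8 → φ=16
FR: stance ticks = 8; W→S at t=6 → φ=18
RL: stance ticks = 8; W→S at t=7 → φ=17
RR: stance ticks = 8; W→S at t=5 → φ=19


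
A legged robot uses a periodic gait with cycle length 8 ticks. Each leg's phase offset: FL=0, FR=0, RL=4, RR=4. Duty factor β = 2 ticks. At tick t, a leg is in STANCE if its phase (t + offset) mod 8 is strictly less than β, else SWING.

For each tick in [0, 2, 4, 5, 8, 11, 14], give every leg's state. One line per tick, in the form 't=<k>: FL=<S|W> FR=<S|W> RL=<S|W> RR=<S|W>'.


t=0: FL=S FR=S RL=W RR=W
t=2: FL=W FR=W RL=W RR=W
t=4: FL=W FR=W RL=S RR=S
t=5: FL=W FR=W RL=S RR=S
t=8: FL=S FR=S RL=W RR=W
t=11: FL=W FR=W RL=W RR=W
t=14: FL=W FR=W RL=W RR=W

t=0: phase=(0,0,4,4) vs β=2 → FL=S FR=S RL=W RR=W
t=2: phase=(2,2,6,6) vs β=2 → FL=W FR=W RL=W RR=W
t=4: phase=(4,4,0,0) vs β=2 → FL=W FR=W RL=S RR=S
t=5: phase=(5,5,1,1) vs β=2 → FL=W FR=W RL=S RR=S
t=8: phase=(0,0,4,4) vs β=2 → FL=S FR=S RL=W RR=W
t=11: phase=(3,3,7,7) vs β=2 → FL=W FR=W RL=W RR=W
t=14: phase=(6,6,2,2) vs β=2 → FL=W FR=W RL=W RR=W


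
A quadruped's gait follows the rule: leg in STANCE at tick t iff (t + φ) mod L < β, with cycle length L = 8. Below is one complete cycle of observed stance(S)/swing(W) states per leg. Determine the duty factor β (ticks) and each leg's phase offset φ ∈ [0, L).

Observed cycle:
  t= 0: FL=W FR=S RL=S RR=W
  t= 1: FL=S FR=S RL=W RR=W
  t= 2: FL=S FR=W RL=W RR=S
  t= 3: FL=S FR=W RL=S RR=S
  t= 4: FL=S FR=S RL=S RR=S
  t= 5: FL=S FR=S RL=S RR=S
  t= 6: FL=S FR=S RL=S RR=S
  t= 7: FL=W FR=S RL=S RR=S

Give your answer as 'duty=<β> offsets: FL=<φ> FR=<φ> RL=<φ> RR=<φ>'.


duty=6 offsets: FL=7 FR=4 RL=5 RR=6

duty β = stance ticks per leg = 6
FL: stance ticks = 6; W→S at t=1 → φ=7
FR: stance ticks = 6; W→S at t=4 → φ=4
RL: stance ticks = 6; W→S at t=3 → φ=5
RR: stance ticks = 6; W→S at t=2 → φ=6


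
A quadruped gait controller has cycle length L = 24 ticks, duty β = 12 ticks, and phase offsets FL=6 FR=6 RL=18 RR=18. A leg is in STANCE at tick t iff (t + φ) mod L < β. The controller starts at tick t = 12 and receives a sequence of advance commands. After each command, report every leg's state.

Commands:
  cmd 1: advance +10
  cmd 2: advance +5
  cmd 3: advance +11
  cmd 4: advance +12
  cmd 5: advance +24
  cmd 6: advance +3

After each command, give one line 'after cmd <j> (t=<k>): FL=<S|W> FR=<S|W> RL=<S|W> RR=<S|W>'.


after cmd 1 (t=22): FL=S FR=S RL=W RR=W
after cmd 2 (t=27): FL=S FR=S RL=W RR=W
after cmd 3 (t=38): FL=W FR=W RL=S RR=S
after cmd 4 (t=50): FL=S FR=S RL=W RR=W
after cmd 5 (t=74): FL=S FR=S RL=W RR=W
after cmd 6 (t=77): FL=S FR=S RL=W RR=W

start t=12: FL=W FR=W RL=S RR=S
cmd 1: advance +10 → t=22, phase=(4,4,16,16) → FL=S FR=S RL=W RR=W
cmd 2: advance +5 → t=27, phase=(9,9,21,21) → FL=S FR=S RL=W RR=W
cmd 3: advance +11 → t=38, phase=(20,20,8,8) → FL=W FR=W RL=S RR=S
cmd 4: advance +12 → t=50, phase=(8,8,20,20) → FL=S FR=S RL=W RR=W
cmd 5: advance +24 → t=74, phase=(8,8,20,20) → FL=S FR=S RL=W RR=W
cmd 6: advance +3 → t=77, phase=(11,11,23,23) → FL=S FR=S RL=W RR=W


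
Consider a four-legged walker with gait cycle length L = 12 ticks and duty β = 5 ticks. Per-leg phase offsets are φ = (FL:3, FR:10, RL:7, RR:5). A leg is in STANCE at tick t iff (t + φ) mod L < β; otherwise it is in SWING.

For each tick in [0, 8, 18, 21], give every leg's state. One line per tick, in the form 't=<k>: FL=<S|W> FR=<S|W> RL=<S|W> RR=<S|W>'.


t=0: FL=S FR=W RL=W RR=W
t=8: FL=W FR=W RL=S RR=S
t=18: FL=W FR=S RL=S RR=W
t=21: FL=S FR=W RL=S RR=S

t=0: phase=(3,10,7,5) vs β=5 → FL=S FR=W RL=W RR=W
t=8: phase=(11,6,3,1) vs β=5 → FL=W FR=W RL=S RR=S
t=18: phase=(9,4,1,11) vs β=5 → FL=W FR=S RL=S RR=W
t=21: phase=(0,7,4,2) vs β=5 → FL=S FR=W RL=S RR=S


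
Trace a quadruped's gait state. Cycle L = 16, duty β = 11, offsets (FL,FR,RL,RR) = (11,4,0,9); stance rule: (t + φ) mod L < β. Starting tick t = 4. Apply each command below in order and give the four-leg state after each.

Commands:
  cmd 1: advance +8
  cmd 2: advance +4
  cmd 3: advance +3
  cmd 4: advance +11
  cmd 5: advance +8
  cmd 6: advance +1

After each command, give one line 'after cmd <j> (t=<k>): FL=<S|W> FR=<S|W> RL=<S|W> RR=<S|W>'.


after cmd 1 (t=12): FL=S FR=S RL=W RR=S
after cmd 2 (t=16): FL=W FR=S RL=S RR=S
after cmd 3 (t=19): FL=W FR=S RL=S RR=W
after cmd 4 (t=30): FL=S FR=S RL=W RR=S
after cmd 5 (t=38): FL=S FR=S RL=S RR=W
after cmd 6 (t=39): FL=S FR=W RL=S RR=S

start t=4: FL=W FR=S RL=S RR=W
cmd 1: advance +8 → t=12, phase=(7,0,12,5) → FL=S FR=S RL=W RR=S
cmd 2: advance +4 → t=16, phase=(11,4,0,9) → FL=W FR=S RL=S RR=S
cmd 3: advance +3 → t=19, phase=(14,7,3,12) → FL=W FR=S RL=S RR=W
cmd 4: advance +11 → t=30, phase=(9,2,14,7) → FL=S FR=S RL=W RR=S
cmd 5: advance +8 → t=38, phase=(1,10,6,15) → FL=S FR=S RL=S RR=W
cmd 6: advance +1 → t=39, phase=(2,11,7,0) → FL=S FR=W RL=S RR=S


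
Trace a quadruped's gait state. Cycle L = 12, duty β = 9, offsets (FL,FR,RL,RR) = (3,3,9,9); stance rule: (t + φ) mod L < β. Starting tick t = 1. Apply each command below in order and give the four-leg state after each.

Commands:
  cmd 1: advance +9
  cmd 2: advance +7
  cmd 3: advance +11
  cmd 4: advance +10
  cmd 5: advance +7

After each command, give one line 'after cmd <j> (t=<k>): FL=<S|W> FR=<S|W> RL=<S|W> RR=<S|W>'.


after cmd 1 (t=10): FL=S FR=S RL=S RR=S
after cmd 2 (t=17): FL=S FR=S RL=S RR=S
after cmd 3 (t=28): FL=S FR=S RL=S RR=S
after cmd 4 (t=38): FL=S FR=S RL=W RR=W
after cmd 5 (t=45): FL=S FR=S RL=S RR=S

start t=1: FL=S FR=S RL=W RR=W
cmd 1: advance +9 → t=10, phase=(1,1,7,7) → FL=S FR=S RL=S RR=S
cmd 2: advance +7 → t=17, phase=(8,8,2,2) → FL=S FR=S RL=S RR=S
cmd 3: advance +11 → t=28, phase=(7,7,1,1) → FL=S FR=S RL=S RR=S
cmd 4: advance +10 → t=38, phase=(5,5,11,11) → FL=S FR=S RL=W RR=W
cmd 5: advance +7 → t=45, phase=(0,0,6,6) → FL=S FR=S RL=S RR=S


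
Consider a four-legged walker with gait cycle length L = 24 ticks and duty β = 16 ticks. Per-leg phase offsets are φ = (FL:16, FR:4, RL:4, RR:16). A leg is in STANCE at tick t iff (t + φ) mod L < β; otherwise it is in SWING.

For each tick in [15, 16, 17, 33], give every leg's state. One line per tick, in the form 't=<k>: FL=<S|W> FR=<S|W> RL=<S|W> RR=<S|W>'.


t=15: phase=(7,19,19,7) vs β=16 → FL=S FR=W RL=W RR=S
t=16: phase=(8,20,20,8) vs β=16 → FL=S FR=W RL=W RR=S
t=17: phase=(9,21,21,9) vs β=16 → FL=S FR=W RL=W RR=S
t=33: phase=(1,13,13,1) vs β=16 → FL=S FR=S RL=S RR=S

t=15: FL=S FR=W RL=W RR=S
t=16: FL=S FR=W RL=W RR=S
t=17: FL=S FR=W RL=W RR=S
t=33: FL=S FR=S RL=S RR=S


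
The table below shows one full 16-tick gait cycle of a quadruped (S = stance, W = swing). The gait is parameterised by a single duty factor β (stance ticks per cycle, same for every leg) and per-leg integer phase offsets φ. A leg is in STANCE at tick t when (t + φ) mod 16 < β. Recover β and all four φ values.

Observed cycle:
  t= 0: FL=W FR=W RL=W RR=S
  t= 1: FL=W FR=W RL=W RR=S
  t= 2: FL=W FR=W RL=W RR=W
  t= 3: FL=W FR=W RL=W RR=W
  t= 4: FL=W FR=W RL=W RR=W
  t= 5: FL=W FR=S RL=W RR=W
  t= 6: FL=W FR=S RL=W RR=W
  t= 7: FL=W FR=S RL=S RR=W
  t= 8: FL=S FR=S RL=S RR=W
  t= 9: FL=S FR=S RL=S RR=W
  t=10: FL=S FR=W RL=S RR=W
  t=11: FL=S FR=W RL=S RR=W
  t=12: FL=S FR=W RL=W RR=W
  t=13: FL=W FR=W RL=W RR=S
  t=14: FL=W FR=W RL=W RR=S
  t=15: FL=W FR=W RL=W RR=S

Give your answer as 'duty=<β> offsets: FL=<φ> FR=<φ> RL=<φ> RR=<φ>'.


duty=5 offsets: FL=8 FR=11 RL=9 RR=3

duty β = stance ticks per leg = 5
FL: stance ticks = 5; W→S at t=8 → φ=8
FR: stance ticks = 5; W→S at t=5 → φ=11
RL: stance ticks = 5; W→S at t=7 → φ=9
RR: stance ticks = 5; W→S at t=13 → φ=3


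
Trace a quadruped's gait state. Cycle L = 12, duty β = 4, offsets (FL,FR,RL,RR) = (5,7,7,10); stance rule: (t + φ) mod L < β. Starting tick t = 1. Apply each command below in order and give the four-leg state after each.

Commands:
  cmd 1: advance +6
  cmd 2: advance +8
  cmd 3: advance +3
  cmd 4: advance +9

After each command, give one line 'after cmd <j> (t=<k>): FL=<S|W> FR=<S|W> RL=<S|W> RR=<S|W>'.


after cmd 1 (t=7): FL=S FR=S RL=S RR=W
after cmd 2 (t=15): FL=W FR=W RL=W RR=S
after cmd 3 (t=18): FL=W FR=S RL=S RR=W
after cmd 4 (t=27): FL=W FR=W RL=W RR=S

start t=1: FL=W FR=W RL=W RR=W
cmd 1: advance +6 → t=7, phase=(0,2,2,5) → FL=S FR=S RL=S RR=W
cmd 2: advance +8 → t=15, phase=(8,10,10,1) → FL=W FR=W RL=W RR=S
cmd 3: advance +3 → t=18, phase=(11,1,1,4) → FL=W FR=S RL=S RR=W
cmd 4: advance +9 → t=27, phase=(8,10,10,1) → FL=W FR=W RL=W RR=S


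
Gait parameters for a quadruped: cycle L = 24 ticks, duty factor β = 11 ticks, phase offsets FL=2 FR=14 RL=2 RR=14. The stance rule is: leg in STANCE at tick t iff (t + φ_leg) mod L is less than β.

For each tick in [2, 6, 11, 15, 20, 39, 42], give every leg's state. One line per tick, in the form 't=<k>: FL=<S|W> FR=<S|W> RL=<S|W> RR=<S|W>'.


t=2: phase=(4,16,4,16) vs β=11 → FL=S FR=W RL=S RR=W
t=6: phase=(8,20,8,20) vs β=11 → FL=S FR=W RL=S RR=W
t=11: phase=(13,1,13,1) vs β=11 → FL=W FR=S RL=W RR=S
t=15: phase=(17,5,17,5) vs β=11 → FL=W FR=S RL=W RR=S
t=20: phase=(22,10,22,10) vs β=11 → FL=W FR=S RL=W RR=S
t=39: phase=(17,5,17,5) vs β=11 → FL=W FR=S RL=W RR=S
t=42: phase=(20,8,20,8) vs β=11 → FL=W FR=S RL=W RR=S

t=2: FL=S FR=W RL=S RR=W
t=6: FL=S FR=W RL=S RR=W
t=11: FL=W FR=S RL=W RR=S
t=15: FL=W FR=S RL=W RR=S
t=20: FL=W FR=S RL=W RR=S
t=39: FL=W FR=S RL=W RR=S
t=42: FL=W FR=S RL=W RR=S


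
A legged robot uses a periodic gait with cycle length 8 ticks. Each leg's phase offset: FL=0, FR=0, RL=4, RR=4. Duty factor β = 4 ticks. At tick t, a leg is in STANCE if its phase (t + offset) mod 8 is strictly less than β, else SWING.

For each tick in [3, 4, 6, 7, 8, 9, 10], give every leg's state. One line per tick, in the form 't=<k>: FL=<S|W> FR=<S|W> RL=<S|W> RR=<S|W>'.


t=3: FL=S FR=S RL=W RR=W
t=4: FL=W FR=W RL=S RR=S
t=6: FL=W FR=W RL=S RR=S
t=7: FL=W FR=W RL=S RR=S
t=8: FL=S FR=S RL=W RR=W
t=9: FL=S FR=S RL=W RR=W
t=10: FL=S FR=S RL=W RR=W

t=3: phase=(3,3,7,7) vs β=4 → FL=S FR=S RL=W RR=W
t=4: phase=(4,4,0,0) vs β=4 → FL=W FR=W RL=S RR=S
t=6: phase=(6,6,2,2) vs β=4 → FL=W FR=W RL=S RR=S
t=7: phase=(7,7,3,3) vs β=4 → FL=W FR=W RL=S RR=S
t=8: phase=(0,0,4,4) vs β=4 → FL=S FR=S RL=W RR=W
t=9: phase=(1,1,5,5) vs β=4 → FL=S FR=S RL=W RR=W
t=10: phase=(2,2,6,6) vs β=4 → FL=S FR=S RL=W RR=W


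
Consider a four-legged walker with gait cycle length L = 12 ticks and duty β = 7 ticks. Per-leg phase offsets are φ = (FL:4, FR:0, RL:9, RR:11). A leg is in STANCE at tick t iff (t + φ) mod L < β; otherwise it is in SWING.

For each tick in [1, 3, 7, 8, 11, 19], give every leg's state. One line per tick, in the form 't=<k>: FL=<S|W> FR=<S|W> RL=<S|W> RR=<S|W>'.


t=1: FL=S FR=S RL=W RR=S
t=3: FL=W FR=S RL=S RR=S
t=7: FL=W FR=W RL=S RR=S
t=8: FL=S FR=W RL=S RR=W
t=11: FL=S FR=W RL=W RR=W
t=19: FL=W FR=W RL=S RR=S

t=1: phase=(5,1,10,0) vs β=7 → FL=S FR=S RL=W RR=S
t=3: phase=(7,3,0,2) vs β=7 → FL=W FR=S RL=S RR=S
t=7: phase=(11,7,4,6) vs β=7 → FL=W FR=W RL=S RR=S
t=8: phase=(0,8,5,7) vs β=7 → FL=S FR=W RL=S RR=W
t=11: phase=(3,11,8,10) vs β=7 → FL=S FR=W RL=W RR=W
t=19: phase=(11,7,4,6) vs β=7 → FL=W FR=W RL=S RR=S


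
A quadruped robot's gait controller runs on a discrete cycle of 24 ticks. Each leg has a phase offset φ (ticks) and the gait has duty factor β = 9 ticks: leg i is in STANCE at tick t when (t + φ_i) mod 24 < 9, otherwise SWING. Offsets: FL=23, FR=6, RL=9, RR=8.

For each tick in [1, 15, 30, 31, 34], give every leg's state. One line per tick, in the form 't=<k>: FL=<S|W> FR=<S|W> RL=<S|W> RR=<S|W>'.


t=1: FL=S FR=S RL=W RR=W
t=15: FL=W FR=W RL=S RR=W
t=30: FL=S FR=W RL=W RR=W
t=31: FL=S FR=W RL=W RR=W
t=34: FL=W FR=W RL=W RR=W

t=1: phase=(0,7,10,9) vs β=9 → FL=S FR=S RL=W RR=W
t=15: phase=(14,21,0,23) vs β=9 → FL=W FR=W RL=S RR=W
t=30: phase=(5,12,15,14) vs β=9 → FL=S FR=W RL=W RR=W
t=31: phase=(6,13,16,15) vs β=9 → FL=S FR=W RL=W RR=W
t=34: phase=(9,16,19,18) vs β=9 → FL=W FR=W RL=W RR=W


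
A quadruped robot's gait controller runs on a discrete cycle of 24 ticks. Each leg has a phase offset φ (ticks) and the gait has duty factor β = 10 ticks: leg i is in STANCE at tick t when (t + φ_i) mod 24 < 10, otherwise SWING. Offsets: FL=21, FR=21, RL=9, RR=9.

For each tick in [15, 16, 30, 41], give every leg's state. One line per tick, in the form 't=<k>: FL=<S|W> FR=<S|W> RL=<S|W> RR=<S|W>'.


t=15: FL=W FR=W RL=S RR=S
t=16: FL=W FR=W RL=S RR=S
t=30: FL=S FR=S RL=W RR=W
t=41: FL=W FR=W RL=S RR=S

t=15: phase=(12,12,0,0) vs β=10 → FL=W FR=W RL=S RR=S
t=16: phase=(13,13,1,1) vs β=10 → FL=W FR=W RL=S RR=S
t=30: phase=(3,3,15,15) vs β=10 → FL=S FR=S RL=W RR=W
t=41: phase=(14,14,2,2) vs β=10 → FL=W FR=W RL=S RR=S


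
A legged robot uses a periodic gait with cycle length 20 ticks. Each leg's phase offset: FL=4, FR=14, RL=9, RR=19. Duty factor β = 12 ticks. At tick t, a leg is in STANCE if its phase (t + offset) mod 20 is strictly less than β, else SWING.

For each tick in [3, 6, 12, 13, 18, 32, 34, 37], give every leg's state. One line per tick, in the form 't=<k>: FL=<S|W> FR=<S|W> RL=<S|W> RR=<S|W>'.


t=3: FL=S FR=W RL=W RR=S
t=6: FL=S FR=S RL=W RR=S
t=12: FL=W FR=S RL=S RR=S
t=13: FL=W FR=S RL=S RR=W
t=18: FL=S FR=W RL=S RR=W
t=32: FL=W FR=S RL=S RR=S
t=34: FL=W FR=S RL=S RR=W
t=37: FL=S FR=S RL=S RR=W

t=3: phase=(7,17,12,2) vs β=12 → FL=S FR=W RL=W RR=S
t=6: phase=(10,0,15,5) vs β=12 → FL=S FR=S RL=W RR=S
t=12: phase=(16,6,1,11) vs β=12 → FL=W FR=S RL=S RR=S
t=13: phase=(17,7,2,12) vs β=12 → FL=W FR=S RL=S RR=W
t=18: phase=(2,12,7,17) vs β=12 → FL=S FR=W RL=S RR=W
t=32: phase=(16,6,1,11) vs β=12 → FL=W FR=S RL=S RR=S
t=34: phase=(18,8,3,13) vs β=12 → FL=W FR=S RL=S RR=W
t=37: phase=(1,11,6,16) vs β=12 → FL=S FR=S RL=S RR=W


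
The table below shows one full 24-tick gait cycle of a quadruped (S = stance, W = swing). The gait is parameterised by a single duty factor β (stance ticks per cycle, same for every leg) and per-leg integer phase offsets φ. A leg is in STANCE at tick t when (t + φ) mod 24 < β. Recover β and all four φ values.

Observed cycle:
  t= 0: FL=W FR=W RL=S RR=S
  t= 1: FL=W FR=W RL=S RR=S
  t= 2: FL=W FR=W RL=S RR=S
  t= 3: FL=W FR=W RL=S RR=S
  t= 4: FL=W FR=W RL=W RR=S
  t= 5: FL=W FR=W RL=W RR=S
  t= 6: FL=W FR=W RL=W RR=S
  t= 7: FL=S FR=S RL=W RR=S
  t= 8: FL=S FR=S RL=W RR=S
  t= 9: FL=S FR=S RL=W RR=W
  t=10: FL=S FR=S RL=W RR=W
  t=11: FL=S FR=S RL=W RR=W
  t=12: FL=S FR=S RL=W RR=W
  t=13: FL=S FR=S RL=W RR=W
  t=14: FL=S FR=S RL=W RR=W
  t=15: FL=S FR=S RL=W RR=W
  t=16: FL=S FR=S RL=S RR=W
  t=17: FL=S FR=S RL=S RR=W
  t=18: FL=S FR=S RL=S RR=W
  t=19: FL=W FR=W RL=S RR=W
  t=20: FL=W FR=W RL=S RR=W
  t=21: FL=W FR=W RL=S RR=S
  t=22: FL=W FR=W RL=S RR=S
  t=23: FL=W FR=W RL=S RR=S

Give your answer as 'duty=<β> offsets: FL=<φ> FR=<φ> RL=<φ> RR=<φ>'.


duty=12 offsets: FL=17 FR=17 RL=8 RR=3

duty β = stance ticks per leg = 12
FL: stance ticks = 12; W→S at t=7 → φ=17
FR: stance ticks = 12; W→S at t=7 → φ=17
RL: stance ticks = 12; W→S at t=16 → φ=8
RR: stance ticks = 12; W→S at t=21 → φ=3


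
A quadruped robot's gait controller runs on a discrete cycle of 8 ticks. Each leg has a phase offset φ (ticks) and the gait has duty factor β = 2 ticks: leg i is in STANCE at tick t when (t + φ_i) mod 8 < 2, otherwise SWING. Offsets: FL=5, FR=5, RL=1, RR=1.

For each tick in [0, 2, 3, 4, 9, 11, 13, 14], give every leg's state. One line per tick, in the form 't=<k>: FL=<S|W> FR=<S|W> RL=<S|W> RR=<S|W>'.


t=0: phase=(5,5,1,1) vs β=2 → FL=W FR=W RL=S RR=S
t=2: phase=(7,7,3,3) vs β=2 → FL=W FR=W RL=W RR=W
t=3: phase=(0,0,4,4) vs β=2 → FL=S FR=S RL=W RR=W
t=4: phase=(1,1,5,5) vs β=2 → FL=S FR=S RL=W RR=W
t=9: phase=(6,6,2,2) vs β=2 → FL=W FR=W RL=W RR=W
t=11: phase=(0,0,4,4) vs β=2 → FL=S FR=S RL=W RR=W
t=13: phase=(2,2,6,6) vs β=2 → FL=W FR=W RL=W RR=W
t=14: phase=(3,3,7,7) vs β=2 → FL=W FR=W RL=W RR=W

t=0: FL=W FR=W RL=S RR=S
t=2: FL=W FR=W RL=W RR=W
t=3: FL=S FR=S RL=W RR=W
t=4: FL=S FR=S RL=W RR=W
t=9: FL=W FR=W RL=W RR=W
t=11: FL=S FR=S RL=W RR=W
t=13: FL=W FR=W RL=W RR=W
t=14: FL=W FR=W RL=W RR=W


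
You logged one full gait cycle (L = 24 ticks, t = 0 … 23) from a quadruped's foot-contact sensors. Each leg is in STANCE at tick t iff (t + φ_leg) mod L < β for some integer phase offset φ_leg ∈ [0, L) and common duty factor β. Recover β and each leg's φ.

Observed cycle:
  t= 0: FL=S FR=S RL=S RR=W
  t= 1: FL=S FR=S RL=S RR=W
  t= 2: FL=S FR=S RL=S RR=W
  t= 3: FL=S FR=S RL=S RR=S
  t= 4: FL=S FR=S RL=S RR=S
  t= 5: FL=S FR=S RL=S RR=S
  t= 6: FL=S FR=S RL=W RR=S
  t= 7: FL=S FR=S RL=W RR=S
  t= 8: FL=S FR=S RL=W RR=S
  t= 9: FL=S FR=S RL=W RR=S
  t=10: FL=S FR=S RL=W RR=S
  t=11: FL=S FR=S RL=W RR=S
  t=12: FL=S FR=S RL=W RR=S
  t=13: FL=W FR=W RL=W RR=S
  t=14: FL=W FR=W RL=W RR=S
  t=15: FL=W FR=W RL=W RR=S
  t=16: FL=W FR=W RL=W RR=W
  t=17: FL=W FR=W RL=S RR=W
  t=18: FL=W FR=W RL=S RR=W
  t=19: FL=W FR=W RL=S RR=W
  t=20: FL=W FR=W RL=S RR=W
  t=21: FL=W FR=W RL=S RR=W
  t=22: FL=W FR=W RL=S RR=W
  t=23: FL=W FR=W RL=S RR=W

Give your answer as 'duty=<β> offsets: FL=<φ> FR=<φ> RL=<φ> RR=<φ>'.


duty β = stance ticks per leg = 13
FL: stance ticks = 13; W→S at t=0 → φ=0
FR: stance ticks = 13; W→S at t=0 → φ=0
RL: stance ticks = 13; W→S at t=17 → φ=7
RR: stance ticks = 13; W→S at t=3 → φ=21

duty=13 offsets: FL=0 FR=0 RL=7 RR=21


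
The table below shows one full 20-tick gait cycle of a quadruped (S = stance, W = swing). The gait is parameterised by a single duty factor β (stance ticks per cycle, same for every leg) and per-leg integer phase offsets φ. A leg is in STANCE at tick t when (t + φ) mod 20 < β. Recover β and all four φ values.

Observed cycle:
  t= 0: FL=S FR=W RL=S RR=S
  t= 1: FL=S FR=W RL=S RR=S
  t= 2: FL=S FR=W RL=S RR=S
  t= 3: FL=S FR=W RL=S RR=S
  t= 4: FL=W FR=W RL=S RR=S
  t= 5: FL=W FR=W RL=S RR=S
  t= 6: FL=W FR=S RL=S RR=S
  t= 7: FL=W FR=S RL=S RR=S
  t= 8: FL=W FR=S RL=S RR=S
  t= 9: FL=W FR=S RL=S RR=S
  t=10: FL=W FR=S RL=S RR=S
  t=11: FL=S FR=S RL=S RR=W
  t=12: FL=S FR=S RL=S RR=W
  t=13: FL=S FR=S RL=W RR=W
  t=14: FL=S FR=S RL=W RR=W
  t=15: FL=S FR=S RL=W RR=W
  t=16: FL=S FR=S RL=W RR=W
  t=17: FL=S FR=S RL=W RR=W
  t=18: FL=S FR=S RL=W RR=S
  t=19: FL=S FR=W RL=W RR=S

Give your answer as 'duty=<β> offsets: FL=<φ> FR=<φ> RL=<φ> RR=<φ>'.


duty β = stance ticks per leg = 13
FL: stance ticks = 13; W→S at t=11 → φ=9
FR: stance ticks = 13; W→S at t=6 → φ=14
RL: stance ticks = 13; W→S at t=0 → φ=0
RR: stance ticks = 13; W→S at t=18 → φ=2

duty=13 offsets: FL=9 FR=14 RL=0 RR=2


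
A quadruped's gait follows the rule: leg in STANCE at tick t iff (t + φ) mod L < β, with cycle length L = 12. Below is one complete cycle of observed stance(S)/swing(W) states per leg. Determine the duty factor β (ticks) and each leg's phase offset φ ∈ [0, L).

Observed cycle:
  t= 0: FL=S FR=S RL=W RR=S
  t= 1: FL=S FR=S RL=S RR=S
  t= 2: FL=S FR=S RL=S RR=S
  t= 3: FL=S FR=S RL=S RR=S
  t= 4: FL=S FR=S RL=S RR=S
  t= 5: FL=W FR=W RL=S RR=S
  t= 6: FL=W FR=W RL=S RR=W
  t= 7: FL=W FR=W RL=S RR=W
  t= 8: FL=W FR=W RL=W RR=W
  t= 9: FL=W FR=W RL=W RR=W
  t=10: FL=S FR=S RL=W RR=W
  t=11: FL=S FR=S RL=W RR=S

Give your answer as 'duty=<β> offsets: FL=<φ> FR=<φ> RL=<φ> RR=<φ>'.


duty β = stance ticks per leg = 7
FL: stance ticks = 7; W→S at t=10 → φ=2
FR: stance ticks = 7; W→S at t=10 → φ=2
RL: stance ticks = 7; W→S at t=1 → φ=11
RR: stance ticks = 7; W→S at t=11 → φ=1

duty=7 offsets: FL=2 FR=2 RL=11 RR=1


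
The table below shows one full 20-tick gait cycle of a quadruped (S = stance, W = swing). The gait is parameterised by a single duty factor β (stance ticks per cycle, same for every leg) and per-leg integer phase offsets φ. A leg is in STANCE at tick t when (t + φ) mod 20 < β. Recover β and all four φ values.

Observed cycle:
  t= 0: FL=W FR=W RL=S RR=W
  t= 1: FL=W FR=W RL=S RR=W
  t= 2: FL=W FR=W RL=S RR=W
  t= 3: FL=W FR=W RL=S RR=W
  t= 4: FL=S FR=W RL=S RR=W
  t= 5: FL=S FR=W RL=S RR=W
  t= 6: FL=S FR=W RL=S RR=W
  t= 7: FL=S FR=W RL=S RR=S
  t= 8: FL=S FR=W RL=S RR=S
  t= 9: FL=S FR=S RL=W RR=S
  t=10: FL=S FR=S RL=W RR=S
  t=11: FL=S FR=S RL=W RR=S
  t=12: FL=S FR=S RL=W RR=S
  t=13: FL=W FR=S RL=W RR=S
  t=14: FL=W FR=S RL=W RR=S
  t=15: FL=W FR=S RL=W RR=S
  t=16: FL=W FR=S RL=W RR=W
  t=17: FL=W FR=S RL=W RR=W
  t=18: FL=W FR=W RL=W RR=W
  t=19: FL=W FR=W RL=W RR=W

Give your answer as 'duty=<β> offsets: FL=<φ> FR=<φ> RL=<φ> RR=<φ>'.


duty=9 offsets: FL=16 FR=11 RL=0 RR=13

duty β = stance ticks per leg = 9
FL: stance ticks = 9; W→S at t=4 → φ=16
FR: stance ticks = 9; W→S at t=9 → φ=11
RL: stance ticks = 9; W→S at t=0 → φ=0
RR: stance ticks = 9; W→S at t=7 → φ=13
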